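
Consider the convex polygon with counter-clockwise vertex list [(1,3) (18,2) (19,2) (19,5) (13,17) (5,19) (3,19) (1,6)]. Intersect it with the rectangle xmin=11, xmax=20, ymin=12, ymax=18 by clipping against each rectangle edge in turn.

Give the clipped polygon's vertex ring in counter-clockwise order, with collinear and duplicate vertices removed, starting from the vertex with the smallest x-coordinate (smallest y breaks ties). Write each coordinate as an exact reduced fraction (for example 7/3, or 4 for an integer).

1. After x ≥ 11: [(11,41/17) (18,2) (19,2) (19,5) (13,17) (11,35/2)]
2. After x ≤ 20: [(11,41/17) (18,2) (19,2) (19,5) (13,17) (11,35/2)]
3. After y ≥ 12: [(11,12) (31/2,12) (13,17) (11,35/2)]
4. After y ≤ 18: [(11,12) (31/2,12) (13,17) (11,35/2)]
5. Canonical ring: [(11,12) (31/2,12) (13,17) (11,35/2)]

Clipped polygon: [(11,12) (31/2,12) (13,17) (11,35/2)]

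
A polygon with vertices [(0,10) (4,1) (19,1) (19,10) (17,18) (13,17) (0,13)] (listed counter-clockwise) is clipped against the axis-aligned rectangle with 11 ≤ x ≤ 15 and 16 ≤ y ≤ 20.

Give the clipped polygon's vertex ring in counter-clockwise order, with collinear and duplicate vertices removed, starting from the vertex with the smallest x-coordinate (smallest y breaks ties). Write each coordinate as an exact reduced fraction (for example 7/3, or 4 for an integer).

1. After x ≥ 11: [(11,1) (19,1) (19,10) (17,18) (13,17) (11,213/13)]
2. After x ≤ 15: [(11,1) (15,1) (15,35/2) (13,17) (11,213/13)]
3. After y ≥ 16: [(11,16) (15,16) (15,35/2) (13,17) (11,213/13)]
4. After y ≤ 20: [(11,16) (15,16) (15,35/2) (13,17) (11,213/13)]
5. Canonical ring: [(11,16) (15,16) (15,35/2) (13,17) (11,213/13)]

Clipped polygon: [(11,16) (15,16) (15,35/2) (13,17) (11,213/13)]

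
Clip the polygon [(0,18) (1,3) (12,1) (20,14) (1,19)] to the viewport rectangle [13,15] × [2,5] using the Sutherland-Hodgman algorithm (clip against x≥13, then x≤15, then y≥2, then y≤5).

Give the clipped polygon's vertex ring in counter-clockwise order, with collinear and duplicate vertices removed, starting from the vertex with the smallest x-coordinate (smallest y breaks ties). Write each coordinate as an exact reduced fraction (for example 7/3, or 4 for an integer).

Clipped polygon: [(13,21/8) (188/13,5) (13,5)]

1. After x ≥ 13: [(13,21/8) (20,14) (13,301/19)]
2. After x ≤ 15: [(13,21/8) (15,47/8) (15,291/19) (13,301/19)]
3. After y ≥ 2: [(13,21/8) (15,47/8) (15,291/19) (13,301/19)]
4. After y ≤ 5: [(13,5) (13,21/8) (188/13,5)]
5. Canonical ring: [(13,21/8) (188/13,5) (13,5)]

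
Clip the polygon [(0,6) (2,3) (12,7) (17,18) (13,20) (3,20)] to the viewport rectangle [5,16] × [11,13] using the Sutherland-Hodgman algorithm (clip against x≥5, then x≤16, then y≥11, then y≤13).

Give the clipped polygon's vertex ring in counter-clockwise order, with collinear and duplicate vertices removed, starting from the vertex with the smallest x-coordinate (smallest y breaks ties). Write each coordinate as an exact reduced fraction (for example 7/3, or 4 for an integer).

Clipped polygon: [(5,11) (152/11,11) (162/11,13) (5,13)]

1. After x ≥ 5: [(5,21/5) (12,7) (17,18) (13,20) (5,20)]
2. After x ≤ 16: [(5,21/5) (12,7) (16,79/5) (16,37/2) (13,20) (5,20)]
3. After y ≥ 11: [(5,11) (152/11,11) (16,79/5) (16,37/2) (13,20) (5,20)]
4. After y ≤ 13: [(5,13) (5,11) (152/11,11) (162/11,13)]
5. Canonical ring: [(5,11) (152/11,11) (162/11,13) (5,13)]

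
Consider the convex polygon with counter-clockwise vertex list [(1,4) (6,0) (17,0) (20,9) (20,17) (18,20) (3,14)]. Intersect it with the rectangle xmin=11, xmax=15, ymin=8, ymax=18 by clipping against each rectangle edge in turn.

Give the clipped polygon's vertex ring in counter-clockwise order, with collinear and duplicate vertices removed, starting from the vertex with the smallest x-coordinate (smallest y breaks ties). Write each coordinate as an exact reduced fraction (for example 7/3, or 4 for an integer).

Clipped polygon: [(11,8) (15,8) (15,18) (13,18) (11,86/5)]

1. After x ≥ 11: [(11,0) (17,0) (20,9) (20,17) (18,20) (11,86/5)]
2. After x ≤ 15: [(11,0) (15,0) (15,94/5) (11,86/5)]
3. After y ≥ 8: [(11,8) (15,8) (15,94/5) (11,86/5)]
4. After y ≤ 18: [(11,8) (15,8) (15,18) (13,18) (11,86/5)]
5. Canonical ring: [(11,8) (15,8) (15,18) (13,18) (11,86/5)]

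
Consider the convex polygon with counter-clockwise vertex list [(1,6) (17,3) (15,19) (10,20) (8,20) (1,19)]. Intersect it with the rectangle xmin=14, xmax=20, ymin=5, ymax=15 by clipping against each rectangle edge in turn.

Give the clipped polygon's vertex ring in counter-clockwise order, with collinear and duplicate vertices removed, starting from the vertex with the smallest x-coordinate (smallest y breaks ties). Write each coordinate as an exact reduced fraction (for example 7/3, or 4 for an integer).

Clipped polygon: [(14,5) (67/4,5) (31/2,15) (14,15)]

1. After x ≥ 14: [(14,57/16) (17,3) (15,19) (14,96/5)]
2. After x ≤ 20: [(14,57/16) (17,3) (15,19) (14,96/5)]
3. After y ≥ 5: [(14,5) (67/4,5) (15,19) (14,96/5)]
4. After y ≤ 15: [(14,15) (14,5) (67/4,5) (31/2,15)]
5. Canonical ring: [(14,5) (67/4,5) (31/2,15) (14,15)]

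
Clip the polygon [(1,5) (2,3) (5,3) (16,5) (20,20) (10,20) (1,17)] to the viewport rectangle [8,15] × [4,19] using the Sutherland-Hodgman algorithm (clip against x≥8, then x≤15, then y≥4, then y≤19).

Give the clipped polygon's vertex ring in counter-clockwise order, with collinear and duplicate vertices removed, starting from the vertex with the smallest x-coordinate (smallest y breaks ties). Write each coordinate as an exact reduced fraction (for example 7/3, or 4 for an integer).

1. After x ≥ 8: [(8,39/11) (16,5) (20,20) (10,20) (8,58/3)]
2. After x ≤ 15: [(8,39/11) (15,53/11) (15,20) (10,20) (8,58/3)]
3. After y ≥ 4: [(8,4) (21/2,4) (15,53/11) (15,20) (10,20) (8,58/3)]
4. After y ≤ 19: [(8,19) (8,4) (21/2,4) (15,53/11) (15,19)]
5. Canonical ring: [(8,4) (21/2,4) (15,53/11) (15,19) (8,19)]

Clipped polygon: [(8,4) (21/2,4) (15,53/11) (15,19) (8,19)]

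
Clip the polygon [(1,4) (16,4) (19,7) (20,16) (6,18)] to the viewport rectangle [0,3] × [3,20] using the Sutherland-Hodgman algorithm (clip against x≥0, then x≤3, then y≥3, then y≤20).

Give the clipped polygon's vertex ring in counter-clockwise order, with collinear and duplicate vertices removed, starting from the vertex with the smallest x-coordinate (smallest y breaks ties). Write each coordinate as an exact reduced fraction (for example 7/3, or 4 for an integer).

Clipped polygon: [(1,4) (3,4) (3,48/5)]

1. After x ≥ 0: [(1,4) (16,4) (19,7) (20,16) (6,18)]
2. After x ≤ 3: [(3,48/5) (1,4) (3,4)]
3. After y ≥ 3: [(3,48/5) (1,4) (3,4)]
4. After y ≤ 20: [(3,48/5) (1,4) (3,4)]
5. Canonical ring: [(1,4) (3,4) (3,48/5)]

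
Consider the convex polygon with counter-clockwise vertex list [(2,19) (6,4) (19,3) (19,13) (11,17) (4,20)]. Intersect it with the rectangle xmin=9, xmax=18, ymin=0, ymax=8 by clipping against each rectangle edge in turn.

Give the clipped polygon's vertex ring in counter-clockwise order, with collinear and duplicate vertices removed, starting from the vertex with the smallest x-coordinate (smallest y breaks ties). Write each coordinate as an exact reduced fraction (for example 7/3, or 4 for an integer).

1. After x ≥ 9: [(9,49/13) (19,3) (19,13) (11,17) (9,125/7)]
2. After x ≤ 18: [(9,49/13) (18,40/13) (18,27/2) (11,17) (9,125/7)]
3. After y ≥ 0: [(9,49/13) (18,40/13) (18,27/2) (11,17) (9,125/7)]
4. After y ≤ 8: [(9,8) (9,49/13) (18,40/13) (18,8)]
5. Canonical ring: [(9,49/13) (18,40/13) (18,8) (9,8)]

Clipped polygon: [(9,49/13) (18,40/13) (18,8) (9,8)]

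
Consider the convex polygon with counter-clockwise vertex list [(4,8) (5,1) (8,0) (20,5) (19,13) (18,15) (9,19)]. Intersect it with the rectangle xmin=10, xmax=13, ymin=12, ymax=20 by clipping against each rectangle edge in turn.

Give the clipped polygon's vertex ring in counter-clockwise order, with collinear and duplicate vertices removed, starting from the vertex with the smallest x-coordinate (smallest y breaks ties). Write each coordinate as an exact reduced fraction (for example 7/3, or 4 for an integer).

1. After x ≥ 10: [(10,5/6) (20,5) (19,13) (18,15) (10,167/9)]
2. After x ≤ 13: [(10,5/6) (13,25/12) (13,155/9) (10,167/9)]
3. After y ≥ 12: [(10,12) (13,12) (13,155/9) (10,167/9)]
4. After y ≤ 20: [(10,12) (13,12) (13,155/9) (10,167/9)]
5. Canonical ring: [(10,12) (13,12) (13,155/9) (10,167/9)]

Clipped polygon: [(10,12) (13,12) (13,155/9) (10,167/9)]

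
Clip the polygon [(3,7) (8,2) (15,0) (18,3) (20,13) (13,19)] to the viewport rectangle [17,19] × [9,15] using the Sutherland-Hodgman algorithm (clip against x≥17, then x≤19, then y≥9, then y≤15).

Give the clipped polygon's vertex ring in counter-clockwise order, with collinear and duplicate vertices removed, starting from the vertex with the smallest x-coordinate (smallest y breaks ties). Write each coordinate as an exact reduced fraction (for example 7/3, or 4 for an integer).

Clipped polygon: [(17,9) (19,9) (19,97/7) (53/3,15) (17,15)]

1. After x ≥ 17: [(17,2) (18,3) (20,13) (17,109/7)]
2. After x ≤ 19: [(17,2) (18,3) (19,8) (19,97/7) (17,109/7)]
3. After y ≥ 9: [(17,9) (19,9) (19,97/7) (17,109/7)]
4. After y ≤ 15: [(17,15) (17,9) (19,9) (19,97/7) (53/3,15)]
5. Canonical ring: [(17,9) (19,9) (19,97/7) (53/3,15) (17,15)]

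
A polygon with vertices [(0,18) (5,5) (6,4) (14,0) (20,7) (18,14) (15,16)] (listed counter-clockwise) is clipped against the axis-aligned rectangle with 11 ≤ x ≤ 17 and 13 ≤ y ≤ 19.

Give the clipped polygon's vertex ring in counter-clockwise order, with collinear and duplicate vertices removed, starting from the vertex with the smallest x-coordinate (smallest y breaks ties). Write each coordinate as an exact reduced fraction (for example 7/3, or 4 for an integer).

Clipped polygon: [(11,13) (17,13) (17,44/3) (15,16) (11,248/15)]

1. After x ≥ 11: [(11,248/15) (11,3/2) (14,0) (20,7) (18,14) (15,16)]
2. After x ≤ 17: [(11,248/15) (11,3/2) (14,0) (17,7/2) (17,44/3) (15,16)]
3. After y ≥ 13: [(11,248/15) (11,13) (17,13) (17,44/3) (15,16)]
4. After y ≤ 19: [(11,248/15) (11,13) (17,13) (17,44/3) (15,16)]
5. Canonical ring: [(11,13) (17,13) (17,44/3) (15,16) (11,248/15)]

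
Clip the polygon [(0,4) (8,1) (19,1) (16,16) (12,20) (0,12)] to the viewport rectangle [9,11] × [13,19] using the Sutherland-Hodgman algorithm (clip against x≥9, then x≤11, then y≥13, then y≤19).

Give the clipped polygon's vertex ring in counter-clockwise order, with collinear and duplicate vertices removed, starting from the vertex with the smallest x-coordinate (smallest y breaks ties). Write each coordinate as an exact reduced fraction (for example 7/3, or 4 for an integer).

1. After x ≥ 9: [(9,1) (19,1) (16,16) (12,20) (9,18)]
2. After x ≤ 11: [(9,1) (11,1) (11,58/3) (9,18)]
3. After y ≥ 13: [(9,13) (11,13) (11,58/3) (9,18)]
4. After y ≤ 19: [(9,13) (11,13) (11,19) (21/2,19) (9,18)]
5. Canonical ring: [(9,13) (11,13) (11,19) (21/2,19) (9,18)]

Clipped polygon: [(9,13) (11,13) (11,19) (21/2,19) (9,18)]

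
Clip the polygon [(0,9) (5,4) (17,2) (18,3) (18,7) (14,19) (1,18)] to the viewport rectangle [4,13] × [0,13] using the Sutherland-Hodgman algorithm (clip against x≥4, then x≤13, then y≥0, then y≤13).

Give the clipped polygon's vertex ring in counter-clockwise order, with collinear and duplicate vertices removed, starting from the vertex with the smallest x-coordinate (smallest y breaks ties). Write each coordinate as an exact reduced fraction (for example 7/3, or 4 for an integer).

Clipped polygon: [(4,5) (5,4) (13,8/3) (13,13) (4,13)]

1. After x ≥ 4: [(4,5) (5,4) (17,2) (18,3) (18,7) (14,19) (4,237/13)]
2. After x ≤ 13: [(4,5) (5,4) (13,8/3) (13,246/13) (4,237/13)]
3. After y ≥ 0: [(4,5) (5,4) (13,8/3) (13,246/13) (4,237/13)]
4. After y ≤ 13: [(4,13) (4,5) (5,4) (13,8/3) (13,13)]
5. Canonical ring: [(4,5) (5,4) (13,8/3) (13,13) (4,13)]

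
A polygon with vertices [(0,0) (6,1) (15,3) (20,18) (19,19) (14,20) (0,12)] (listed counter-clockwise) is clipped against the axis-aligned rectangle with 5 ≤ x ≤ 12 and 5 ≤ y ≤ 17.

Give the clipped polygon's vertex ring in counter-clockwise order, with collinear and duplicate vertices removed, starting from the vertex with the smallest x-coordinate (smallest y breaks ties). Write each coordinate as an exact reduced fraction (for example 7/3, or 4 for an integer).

Clipped polygon: [(5,5) (12,5) (12,17) (35/4,17) (5,104/7)]

1. After x ≥ 5: [(5,5/6) (6,1) (15,3) (20,18) (19,19) (14,20) (5,104/7)]
2. After x ≤ 12: [(5,5/6) (6,1) (12,7/3) (12,132/7) (5,104/7)]
3. After y ≥ 5: [(5,5) (12,5) (12,132/7) (5,104/7)]
4. After y ≤ 17: [(5,5) (12,5) (12,17) (35/4,17) (5,104/7)]
5. Canonical ring: [(5,5) (12,5) (12,17) (35/4,17) (5,104/7)]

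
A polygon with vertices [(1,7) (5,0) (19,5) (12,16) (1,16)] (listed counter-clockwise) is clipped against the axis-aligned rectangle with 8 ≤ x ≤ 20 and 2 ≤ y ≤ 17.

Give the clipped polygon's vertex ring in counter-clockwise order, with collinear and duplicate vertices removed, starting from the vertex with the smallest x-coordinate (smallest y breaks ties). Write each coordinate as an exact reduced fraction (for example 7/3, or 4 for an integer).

Clipped polygon: [(8,2) (53/5,2) (19,5) (12,16) (8,16)]

1. After x ≥ 8: [(8,15/14) (19,5) (12,16) (8,16)]
2. After x ≤ 20: [(8,15/14) (19,5) (12,16) (8,16)]
3. After y ≥ 2: [(8,2) (53/5,2) (19,5) (12,16) (8,16)]
4. After y ≤ 17: [(8,2) (53/5,2) (19,5) (12,16) (8,16)]
5. Canonical ring: [(8,2) (53/5,2) (19,5) (12,16) (8,16)]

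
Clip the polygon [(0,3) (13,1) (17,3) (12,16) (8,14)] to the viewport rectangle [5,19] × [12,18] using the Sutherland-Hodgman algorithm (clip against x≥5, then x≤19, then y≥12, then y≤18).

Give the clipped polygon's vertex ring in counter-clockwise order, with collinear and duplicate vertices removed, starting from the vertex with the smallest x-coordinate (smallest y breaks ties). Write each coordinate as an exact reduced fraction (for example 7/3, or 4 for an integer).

Clipped polygon: [(72/11,12) (176/13,12) (12,16) (8,14)]

1. After x ≥ 5: [(5,79/8) (5,29/13) (13,1) (17,3) (12,16) (8,14)]
2. After x ≤ 19: [(5,79/8) (5,29/13) (13,1) (17,3) (12,16) (8,14)]
3. After y ≥ 12: [(72/11,12) (176/13,12) (12,16) (8,14)]
4. After y ≤ 18: [(72/11,12) (176/13,12) (12,16) (8,14)]
5. Canonical ring: [(72/11,12) (176/13,12) (12,16) (8,14)]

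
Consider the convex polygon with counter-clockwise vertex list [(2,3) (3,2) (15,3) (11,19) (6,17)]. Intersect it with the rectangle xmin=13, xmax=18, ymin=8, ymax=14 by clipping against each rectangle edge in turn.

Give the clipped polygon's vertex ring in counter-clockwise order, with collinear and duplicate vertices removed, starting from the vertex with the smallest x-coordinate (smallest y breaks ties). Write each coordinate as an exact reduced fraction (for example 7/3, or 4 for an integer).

1. After x ≥ 13: [(13,17/6) (15,3) (13,11)]
2. After x ≤ 18: [(13,17/6) (15,3) (13,11)]
3. After y ≥ 8: [(13,8) (55/4,8) (13,11)]
4. After y ≤ 14: [(13,8) (55/4,8) (13,11)]
5. Canonical ring: [(13,8) (55/4,8) (13,11)]

Clipped polygon: [(13,8) (55/4,8) (13,11)]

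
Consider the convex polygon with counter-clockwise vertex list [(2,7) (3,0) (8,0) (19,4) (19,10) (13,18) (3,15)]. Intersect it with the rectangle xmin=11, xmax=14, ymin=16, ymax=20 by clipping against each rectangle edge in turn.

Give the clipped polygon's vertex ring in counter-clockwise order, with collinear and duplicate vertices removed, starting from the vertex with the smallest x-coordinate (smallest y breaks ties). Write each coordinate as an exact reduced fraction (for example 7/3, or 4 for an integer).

1. After x ≥ 11: [(11,12/11) (19,4) (19,10) (13,18) (11,87/5)]
2. After x ≤ 14: [(11,12/11) (14,24/11) (14,50/3) (13,18) (11,87/5)]
3. After y ≥ 16: [(11,16) (14,16) (14,50/3) (13,18) (11,87/5)]
4. After y ≤ 20: [(11,16) (14,16) (14,50/3) (13,18) (11,87/5)]
5. Canonical ring: [(11,16) (14,16) (14,50/3) (13,18) (11,87/5)]

Clipped polygon: [(11,16) (14,16) (14,50/3) (13,18) (11,87/5)]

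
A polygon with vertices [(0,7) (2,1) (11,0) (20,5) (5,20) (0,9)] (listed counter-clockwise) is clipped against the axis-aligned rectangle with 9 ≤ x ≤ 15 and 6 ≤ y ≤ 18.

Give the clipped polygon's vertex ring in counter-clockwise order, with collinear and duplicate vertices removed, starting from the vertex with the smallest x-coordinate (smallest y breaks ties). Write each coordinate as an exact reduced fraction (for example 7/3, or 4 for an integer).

Clipped polygon: [(9,6) (15,6) (15,10) (9,16)]

1. After x ≥ 9: [(9,2/9) (11,0) (20,5) (9,16)]
2. After x ≤ 15: [(9,2/9) (11,0) (15,20/9) (15,10) (9,16)]
3. After y ≥ 6: [(9,6) (15,6) (15,10) (9,16)]
4. After y ≤ 18: [(9,6) (15,6) (15,10) (9,16)]
5. Canonical ring: [(9,6) (15,6) (15,10) (9,16)]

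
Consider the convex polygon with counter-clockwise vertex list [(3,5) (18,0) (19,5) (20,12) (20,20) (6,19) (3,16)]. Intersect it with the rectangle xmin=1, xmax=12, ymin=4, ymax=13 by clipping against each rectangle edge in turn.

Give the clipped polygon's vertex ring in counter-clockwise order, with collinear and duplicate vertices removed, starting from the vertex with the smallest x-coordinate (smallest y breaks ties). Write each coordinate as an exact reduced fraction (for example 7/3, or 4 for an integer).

1. After x ≥ 1: [(3,5) (18,0) (19,5) (20,12) (20,20) (6,19) (3,16)]
2. After x ≤ 12: [(3,5) (12,2) (12,136/7) (6,19) (3,16)]
3. After y ≥ 4: [(3,5) (6,4) (12,4) (12,136/7) (6,19) (3,16)]
4. After y ≤ 13: [(3,13) (3,5) (6,4) (12,4) (12,13)]
5. Canonical ring: [(3,5) (6,4) (12,4) (12,13) (3,13)]

Clipped polygon: [(3,5) (6,4) (12,4) (12,13) (3,13)]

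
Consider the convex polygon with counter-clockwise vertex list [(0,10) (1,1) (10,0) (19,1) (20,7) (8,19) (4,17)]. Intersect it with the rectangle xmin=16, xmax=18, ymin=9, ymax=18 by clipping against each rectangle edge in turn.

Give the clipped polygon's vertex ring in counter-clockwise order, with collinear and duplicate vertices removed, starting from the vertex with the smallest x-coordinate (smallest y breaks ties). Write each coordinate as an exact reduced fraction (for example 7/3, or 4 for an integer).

Clipped polygon: [(16,9) (18,9) (16,11)]

1. After x ≥ 16: [(16,2/3) (19,1) (20,7) (16,11)]
2. After x ≤ 18: [(16,2/3) (18,8/9) (18,9) (16,11)]
3. After y ≥ 9: [(16,9) (18,9) (18,9) (16,11)]
4. After y ≤ 18: [(16,9) (18,9) (18,9) (16,11)]
5. Canonical ring: [(16,9) (18,9) (16,11)]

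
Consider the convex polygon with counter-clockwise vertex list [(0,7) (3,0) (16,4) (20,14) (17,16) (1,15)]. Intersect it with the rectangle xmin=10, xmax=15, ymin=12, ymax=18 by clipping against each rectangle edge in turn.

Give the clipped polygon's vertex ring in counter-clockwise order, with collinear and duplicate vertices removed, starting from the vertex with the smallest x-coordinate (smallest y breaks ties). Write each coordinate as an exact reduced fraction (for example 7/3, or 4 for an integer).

1. After x ≥ 10: [(10,28/13) (16,4) (20,14) (17,16) (10,249/16)]
2. After x ≤ 15: [(10,28/13) (15,48/13) (15,127/8) (10,249/16)]
3. After y ≥ 12: [(10,12) (15,12) (15,127/8) (10,249/16)]
4. After y ≤ 18: [(10,12) (15,12) (15,127/8) (10,249/16)]
5. Canonical ring: [(10,12) (15,12) (15,127/8) (10,249/16)]

Clipped polygon: [(10,12) (15,12) (15,127/8) (10,249/16)]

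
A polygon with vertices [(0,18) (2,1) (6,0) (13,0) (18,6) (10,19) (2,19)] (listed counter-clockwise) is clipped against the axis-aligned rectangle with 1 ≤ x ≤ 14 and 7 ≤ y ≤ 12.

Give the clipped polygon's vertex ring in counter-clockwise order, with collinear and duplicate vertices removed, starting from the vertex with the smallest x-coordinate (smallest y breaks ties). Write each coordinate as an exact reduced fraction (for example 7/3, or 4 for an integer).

Clipped polygon: [(1,19/2) (22/17,7) (14,7) (14,12) (1,12)]

1. After x ≥ 1: [(1,37/2) (1,19/2) (2,1) (6,0) (13,0) (18,6) (10,19) (2,19)]
2. After x ≤ 14: [(1,37/2) (1,19/2) (2,1) (6,0) (13,0) (14,6/5) (14,25/2) (10,19) (2,19)]
3. After y ≥ 7: [(1,37/2) (1,19/2) (22/17,7) (14,7) (14,25/2) (10,19) (2,19)]
4. After y ≤ 12: [(1,12) (1,19/2) (22/17,7) (14,7) (14,12)]
5. Canonical ring: [(1,19/2) (22/17,7) (14,7) (14,12) (1,12)]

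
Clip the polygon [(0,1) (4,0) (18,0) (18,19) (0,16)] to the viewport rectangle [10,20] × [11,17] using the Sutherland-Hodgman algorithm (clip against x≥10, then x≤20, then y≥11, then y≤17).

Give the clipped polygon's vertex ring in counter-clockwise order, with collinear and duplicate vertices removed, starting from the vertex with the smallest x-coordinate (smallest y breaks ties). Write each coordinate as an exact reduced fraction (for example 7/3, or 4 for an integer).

1. After x ≥ 10: [(10,0) (18,0) (18,19) (10,53/3)]
2. After x ≤ 20: [(10,0) (18,0) (18,19) (10,53/3)]
3. After y ≥ 11: [(10,11) (18,11) (18,19) (10,53/3)]
4. After y ≤ 17: [(10,17) (10,11) (18,11) (18,17)]
5. Canonical ring: [(10,11) (18,11) (18,17) (10,17)]

Clipped polygon: [(10,11) (18,11) (18,17) (10,17)]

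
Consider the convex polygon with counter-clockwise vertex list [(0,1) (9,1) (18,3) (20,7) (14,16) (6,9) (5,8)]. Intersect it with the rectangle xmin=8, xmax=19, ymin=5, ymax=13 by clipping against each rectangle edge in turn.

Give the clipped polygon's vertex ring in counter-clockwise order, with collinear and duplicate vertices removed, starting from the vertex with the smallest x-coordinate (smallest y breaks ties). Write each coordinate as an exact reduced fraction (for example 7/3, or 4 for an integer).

1. After x ≥ 8: [(8,1) (9,1) (18,3) (20,7) (14,16) (8,43/4)]
2. After x ≤ 19: [(8,1) (9,1) (18,3) (19,5) (19,17/2) (14,16) (8,43/4)]
3. After y ≥ 5: [(8,5) (19,5) (19,5) (19,17/2) (14,16) (8,43/4)]
4. After y ≤ 13: [(8,5) (19,5) (19,5) (19,17/2) (16,13) (74/7,13) (8,43/4)]
5. Canonical ring: [(8,5) (19,5) (19,17/2) (16,13) (74/7,13) (8,43/4)]

Clipped polygon: [(8,5) (19,5) (19,17/2) (16,13) (74/7,13) (8,43/4)]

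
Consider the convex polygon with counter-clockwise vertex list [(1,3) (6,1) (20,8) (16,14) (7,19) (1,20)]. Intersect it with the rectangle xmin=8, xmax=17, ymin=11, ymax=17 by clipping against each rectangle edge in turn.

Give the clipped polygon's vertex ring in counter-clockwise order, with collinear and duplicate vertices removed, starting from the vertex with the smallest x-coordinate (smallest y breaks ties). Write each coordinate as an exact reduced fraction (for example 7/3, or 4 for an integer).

Clipped polygon: [(8,11) (17,11) (17,25/2) (16,14) (53/5,17) (8,17)]

1. After x ≥ 8: [(8,2) (20,8) (16,14) (8,166/9)]
2. After x ≤ 17: [(8,2) (17,13/2) (17,25/2) (16,14) (8,166/9)]
3. After y ≥ 11: [(8,11) (17,11) (17,25/2) (16,14) (8,166/9)]
4. After y ≤ 17: [(8,17) (8,11) (17,11) (17,25/2) (16,14) (53/5,17)]
5. Canonical ring: [(8,11) (17,11) (17,25/2) (16,14) (53/5,17) (8,17)]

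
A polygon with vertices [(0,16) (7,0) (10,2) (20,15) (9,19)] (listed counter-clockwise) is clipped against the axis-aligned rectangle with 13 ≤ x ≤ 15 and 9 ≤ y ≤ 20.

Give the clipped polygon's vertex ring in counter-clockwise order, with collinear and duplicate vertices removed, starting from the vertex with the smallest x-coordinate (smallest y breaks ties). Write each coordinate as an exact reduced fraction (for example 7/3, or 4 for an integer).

1. After x ≥ 13: [(13,59/10) (20,15) (13,193/11)]
2. After x ≤ 15: [(13,59/10) (15,17/2) (15,185/11) (13,193/11)]
3. After y ≥ 9: [(13,9) (15,9) (15,185/11) (13,193/11)]
4. After y ≤ 20: [(13,9) (15,9) (15,185/11) (13,193/11)]
5. Canonical ring: [(13,9) (15,9) (15,185/11) (13,193/11)]

Clipped polygon: [(13,9) (15,9) (15,185/11) (13,193/11)]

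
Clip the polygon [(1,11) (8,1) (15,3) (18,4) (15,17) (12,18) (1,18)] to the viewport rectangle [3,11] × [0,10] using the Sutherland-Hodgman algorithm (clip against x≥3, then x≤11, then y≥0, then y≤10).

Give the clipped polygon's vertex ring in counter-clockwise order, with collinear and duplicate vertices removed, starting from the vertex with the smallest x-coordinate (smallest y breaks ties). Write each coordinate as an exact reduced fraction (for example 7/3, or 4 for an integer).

1. After x ≥ 3: [(3,57/7) (8,1) (15,3) (18,4) (15,17) (12,18) (3,18)]
2. After x ≤ 11: [(3,57/7) (8,1) (11,13/7) (11,18) (3,18)]
3. After y ≥ 0: [(3,57/7) (8,1) (11,13/7) (11,18) (3,18)]
4. After y ≤ 10: [(3,10) (3,57/7) (8,1) (11,13/7) (11,10)]
5. Canonical ring: [(3,57/7) (8,1) (11,13/7) (11,10) (3,10)]

Clipped polygon: [(3,57/7) (8,1) (11,13/7) (11,10) (3,10)]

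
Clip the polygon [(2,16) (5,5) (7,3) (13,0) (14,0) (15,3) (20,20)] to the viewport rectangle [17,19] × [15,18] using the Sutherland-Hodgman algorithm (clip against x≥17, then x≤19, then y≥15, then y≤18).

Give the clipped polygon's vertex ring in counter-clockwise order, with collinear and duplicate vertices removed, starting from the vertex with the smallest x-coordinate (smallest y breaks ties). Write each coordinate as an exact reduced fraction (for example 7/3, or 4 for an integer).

1. After x ≥ 17: [(17,58/3) (17,49/5) (20,20)]
2. After x ≤ 19: [(19,178/9) (17,58/3) (17,49/5) (19,83/5)]
3. After y ≥ 15: [(19,178/9) (17,58/3) (17,15) (315/17,15) (19,83/5)]
4. After y ≤ 18: [(19,18) (17,18) (17,15) (315/17,15) (19,83/5)]
5. Canonical ring: [(17,15) (315/17,15) (19,83/5) (19,18) (17,18)]

Clipped polygon: [(17,15) (315/17,15) (19,83/5) (19,18) (17,18)]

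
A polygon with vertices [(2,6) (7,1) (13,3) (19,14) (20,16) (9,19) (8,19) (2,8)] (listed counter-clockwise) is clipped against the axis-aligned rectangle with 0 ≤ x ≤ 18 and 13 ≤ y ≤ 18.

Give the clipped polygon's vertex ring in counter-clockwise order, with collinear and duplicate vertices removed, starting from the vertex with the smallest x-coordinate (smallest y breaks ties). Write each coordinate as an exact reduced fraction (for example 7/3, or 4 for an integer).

Clipped polygon: [(52/11,13) (18,13) (18,182/11) (38/3,18) (82/11,18)]

1. After x ≥ 0: [(2,6) (7,1) (13,3) (19,14) (20,16) (9,19) (8,19) (2,8)]
2. After x ≤ 18: [(2,6) (7,1) (13,3) (18,73/6) (18,182/11) (9,19) (8,19) (2,8)]
3. After y ≥ 13: [(18,13) (18,182/11) (9,19) (8,19) (52/11,13)]
4. After y ≤ 18: [(18,13) (18,182/11) (38/3,18) (82/11,18) (52/11,13)]
5. Canonical ring: [(52/11,13) (18,13) (18,182/11) (38/3,18) (82/11,18)]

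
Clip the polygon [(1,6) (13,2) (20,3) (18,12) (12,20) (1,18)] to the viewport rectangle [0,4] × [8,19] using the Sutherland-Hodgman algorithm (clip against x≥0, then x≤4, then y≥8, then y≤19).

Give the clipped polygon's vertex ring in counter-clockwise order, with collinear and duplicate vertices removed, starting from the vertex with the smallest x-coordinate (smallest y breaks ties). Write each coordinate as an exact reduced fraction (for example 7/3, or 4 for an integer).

1. After x ≥ 0: [(1,6) (13,2) (20,3) (18,12) (12,20) (1,18)]
2. After x ≤ 4: [(1,6) (4,5) (4,204/11) (1,18)]
3. After y ≥ 8: [(1,8) (4,8) (4,204/11) (1,18)]
4. After y ≤ 19: [(1,8) (4,8) (4,204/11) (1,18)]
5. Canonical ring: [(1,8) (4,8) (4,204/11) (1,18)]

Clipped polygon: [(1,8) (4,8) (4,204/11) (1,18)]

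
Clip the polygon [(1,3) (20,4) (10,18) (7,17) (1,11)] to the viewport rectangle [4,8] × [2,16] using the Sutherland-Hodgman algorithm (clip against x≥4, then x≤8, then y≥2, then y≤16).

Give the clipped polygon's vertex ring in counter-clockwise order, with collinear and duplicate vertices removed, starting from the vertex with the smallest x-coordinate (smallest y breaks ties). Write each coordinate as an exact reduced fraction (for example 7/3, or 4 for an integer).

Clipped polygon: [(4,60/19) (8,64/19) (8,16) (6,16) (4,14)]

1. After x ≥ 4: [(4,60/19) (20,4) (10,18) (7,17) (4,14)]
2. After x ≤ 8: [(4,60/19) (8,64/19) (8,52/3) (7,17) (4,14)]
3. After y ≥ 2: [(4,60/19) (8,64/19) (8,52/3) (7,17) (4,14)]
4. After y ≤ 16: [(4,60/19) (8,64/19) (8,16) (6,16) (4,14)]
5. Canonical ring: [(4,60/19) (8,64/19) (8,16) (6,16) (4,14)]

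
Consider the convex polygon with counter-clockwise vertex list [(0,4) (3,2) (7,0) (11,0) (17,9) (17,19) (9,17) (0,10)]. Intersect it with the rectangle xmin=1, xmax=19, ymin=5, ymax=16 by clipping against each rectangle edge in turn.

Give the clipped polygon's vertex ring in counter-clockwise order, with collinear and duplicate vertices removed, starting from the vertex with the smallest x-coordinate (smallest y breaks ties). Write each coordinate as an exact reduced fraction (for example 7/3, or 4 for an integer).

Clipped polygon: [(1,5) (43/3,5) (17,9) (17,16) (54/7,16) (1,97/9)]

1. After x ≥ 1: [(1,10/3) (3,2) (7,0) (11,0) (17,9) (17,19) (9,17) (1,97/9)]
2. After x ≤ 19: [(1,10/3) (3,2) (7,0) (11,0) (17,9) (17,19) (9,17) (1,97/9)]
3. After y ≥ 5: [(1,5) (43/3,5) (17,9) (17,19) (9,17) (1,97/9)]
4. After y ≤ 16: [(1,5) (43/3,5) (17,9) (17,16) (54/7,16) (1,97/9)]
5. Canonical ring: [(1,5) (43/3,5) (17,9) (17,16) (54/7,16) (1,97/9)]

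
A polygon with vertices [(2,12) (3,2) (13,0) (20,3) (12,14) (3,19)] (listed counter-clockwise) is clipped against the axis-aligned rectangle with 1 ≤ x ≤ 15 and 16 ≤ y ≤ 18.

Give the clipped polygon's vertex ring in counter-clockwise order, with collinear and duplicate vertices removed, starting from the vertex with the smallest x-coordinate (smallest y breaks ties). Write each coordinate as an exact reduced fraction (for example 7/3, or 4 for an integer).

Clipped polygon: [(18/7,16) (42/5,16) (24/5,18) (20/7,18)]

1. After x ≥ 1: [(2,12) (3,2) (13,0) (20,3) (12,14) (3,19)]
2. After x ≤ 15: [(2,12) (3,2) (13,0) (15,6/7) (15,79/8) (12,14) (3,19)]
3. After y ≥ 16: [(18/7,16) (42/5,16) (3,19)]
4. After y ≤ 18: [(20/7,18) (18/7,16) (42/5,16) (24/5,18)]
5. Canonical ring: [(18/7,16) (42/5,16) (24/5,18) (20/7,18)]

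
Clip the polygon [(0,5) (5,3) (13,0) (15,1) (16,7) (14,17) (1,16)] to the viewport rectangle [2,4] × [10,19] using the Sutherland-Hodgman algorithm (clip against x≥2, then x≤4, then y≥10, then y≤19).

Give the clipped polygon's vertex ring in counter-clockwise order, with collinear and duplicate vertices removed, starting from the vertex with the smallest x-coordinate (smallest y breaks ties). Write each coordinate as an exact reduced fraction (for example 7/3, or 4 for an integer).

Clipped polygon: [(2,10) (4,10) (4,211/13) (2,209/13)]

1. After x ≥ 2: [(2,21/5) (5,3) (13,0) (15,1) (16,7) (14,17) (2,209/13)]
2. After x ≤ 4: [(2,21/5) (4,17/5) (4,211/13) (2,209/13)]
3. After y ≥ 10: [(2,10) (4,10) (4,211/13) (2,209/13)]
4. After y ≤ 19: [(2,10) (4,10) (4,211/13) (2,209/13)]
5. Canonical ring: [(2,10) (4,10) (4,211/13) (2,209/13)]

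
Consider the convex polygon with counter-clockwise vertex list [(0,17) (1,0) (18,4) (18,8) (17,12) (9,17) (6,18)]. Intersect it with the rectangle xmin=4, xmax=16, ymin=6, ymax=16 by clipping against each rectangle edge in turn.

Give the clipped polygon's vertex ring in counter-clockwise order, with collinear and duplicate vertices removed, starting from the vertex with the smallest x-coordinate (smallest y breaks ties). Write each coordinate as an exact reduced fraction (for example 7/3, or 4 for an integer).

Clipped polygon: [(4,6) (16,6) (16,101/8) (53/5,16) (4,16)]

1. After x ≥ 4: [(4,53/3) (4,12/17) (18,4) (18,8) (17,12) (9,17) (6,18)]
2. After x ≤ 16: [(4,53/3) (4,12/17) (16,60/17) (16,101/8) (9,17) (6,18)]
3. After y ≥ 6: [(4,53/3) (4,6) (16,6) (16,101/8) (9,17) (6,18)]
4. After y ≤ 16: [(4,16) (4,6) (16,6) (16,101/8) (53/5,16)]
5. Canonical ring: [(4,6) (16,6) (16,101/8) (53/5,16) (4,16)]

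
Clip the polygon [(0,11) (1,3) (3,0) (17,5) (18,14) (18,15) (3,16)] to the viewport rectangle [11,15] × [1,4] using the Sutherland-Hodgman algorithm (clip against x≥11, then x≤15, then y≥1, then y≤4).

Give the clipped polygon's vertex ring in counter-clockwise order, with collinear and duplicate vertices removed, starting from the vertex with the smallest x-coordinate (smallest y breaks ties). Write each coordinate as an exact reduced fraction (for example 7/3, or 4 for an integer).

1. After x ≥ 11: [(11,20/7) (17,5) (18,14) (18,15) (11,232/15)]
2. After x ≤ 15: [(11,20/7) (15,30/7) (15,76/5) (11,232/15)]
3. After y ≥ 1: [(11,20/7) (15,30/7) (15,76/5) (11,232/15)]
4. After y ≤ 4: [(11,4) (11,20/7) (71/5,4)]
5. Canonical ring: [(11,20/7) (71/5,4) (11,4)]

Clipped polygon: [(11,20/7) (71/5,4) (11,4)]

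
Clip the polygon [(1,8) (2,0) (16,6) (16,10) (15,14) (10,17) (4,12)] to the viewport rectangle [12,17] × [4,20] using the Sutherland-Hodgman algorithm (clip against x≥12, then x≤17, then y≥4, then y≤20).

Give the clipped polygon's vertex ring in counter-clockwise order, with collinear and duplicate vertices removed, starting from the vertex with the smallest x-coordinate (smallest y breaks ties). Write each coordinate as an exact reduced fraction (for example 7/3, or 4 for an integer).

1. After x ≥ 12: [(12,30/7) (16,6) (16,10) (15,14) (12,79/5)]
2. After x ≤ 17: [(12,30/7) (16,6) (16,10) (15,14) (12,79/5)]
3. After y ≥ 4: [(12,30/7) (16,6) (16,10) (15,14) (12,79/5)]
4. After y ≤ 20: [(12,30/7) (16,6) (16,10) (15,14) (12,79/5)]
5. Canonical ring: [(12,30/7) (16,6) (16,10) (15,14) (12,79/5)]

Clipped polygon: [(12,30/7) (16,6) (16,10) (15,14) (12,79/5)]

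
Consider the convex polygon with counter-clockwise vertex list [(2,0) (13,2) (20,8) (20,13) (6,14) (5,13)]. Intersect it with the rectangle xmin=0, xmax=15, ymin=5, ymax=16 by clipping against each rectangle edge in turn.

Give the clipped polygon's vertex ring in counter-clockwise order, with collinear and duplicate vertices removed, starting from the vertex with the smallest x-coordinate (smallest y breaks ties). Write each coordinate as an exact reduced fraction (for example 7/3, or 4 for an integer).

Clipped polygon: [(41/13,5) (15,5) (15,187/14) (6,14) (5,13)]

1. After x ≥ 0: [(2,0) (13,2) (20,8) (20,13) (6,14) (5,13)]
2. After x ≤ 15: [(2,0) (13,2) (15,26/7) (15,187/14) (6,14) (5,13)]
3. After y ≥ 5: [(41/13,5) (15,5) (15,187/14) (6,14) (5,13)]
4. After y ≤ 16: [(41/13,5) (15,5) (15,187/14) (6,14) (5,13)]
5. Canonical ring: [(41/13,5) (15,5) (15,187/14) (6,14) (5,13)]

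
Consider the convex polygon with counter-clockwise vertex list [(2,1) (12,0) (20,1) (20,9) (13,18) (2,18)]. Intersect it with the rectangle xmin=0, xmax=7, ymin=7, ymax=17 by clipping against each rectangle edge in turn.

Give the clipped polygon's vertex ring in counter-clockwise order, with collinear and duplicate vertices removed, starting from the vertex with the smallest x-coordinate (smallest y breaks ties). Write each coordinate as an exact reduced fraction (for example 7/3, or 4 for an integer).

1. After x ≥ 0: [(2,1) (12,0) (20,1) (20,9) (13,18) (2,18)]
2. After x ≤ 7: [(2,1) (7,1/2) (7,18) (2,18)]
3. After y ≥ 7: [(2,7) (7,7) (7,18) (2,18)]
4. After y ≤ 17: [(2,17) (2,7) (7,7) (7,17)]
5. Canonical ring: [(2,7) (7,7) (7,17) (2,17)]

Clipped polygon: [(2,7) (7,7) (7,17) (2,17)]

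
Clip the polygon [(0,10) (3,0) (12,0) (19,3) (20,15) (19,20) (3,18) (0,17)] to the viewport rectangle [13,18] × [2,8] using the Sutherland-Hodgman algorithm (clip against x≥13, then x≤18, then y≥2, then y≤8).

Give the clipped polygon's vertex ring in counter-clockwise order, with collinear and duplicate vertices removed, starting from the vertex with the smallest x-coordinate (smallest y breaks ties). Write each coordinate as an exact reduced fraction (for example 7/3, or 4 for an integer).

Clipped polygon: [(13,2) (50/3,2) (18,18/7) (18,8) (13,8)]

1. After x ≥ 13: [(13,3/7) (19,3) (20,15) (19,20) (13,77/4)]
2. After x ≤ 18: [(13,3/7) (18,18/7) (18,159/8) (13,77/4)]
3. After y ≥ 2: [(13,2) (50/3,2) (18,18/7) (18,159/8) (13,77/4)]
4. After y ≤ 8: [(13,8) (13,2) (50/3,2) (18,18/7) (18,8)]
5. Canonical ring: [(13,2) (50/3,2) (18,18/7) (18,8) (13,8)]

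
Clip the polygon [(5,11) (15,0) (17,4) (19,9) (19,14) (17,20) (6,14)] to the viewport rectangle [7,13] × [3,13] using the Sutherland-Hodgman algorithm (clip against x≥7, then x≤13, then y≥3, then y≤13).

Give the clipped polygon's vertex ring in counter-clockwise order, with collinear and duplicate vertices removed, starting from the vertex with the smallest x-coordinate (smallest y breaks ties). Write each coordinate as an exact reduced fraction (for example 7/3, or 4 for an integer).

Clipped polygon: [(7,44/5) (135/11,3) (13,3) (13,13) (7,13)]

1. After x ≥ 7: [(7,44/5) (15,0) (17,4) (19,9) (19,14) (17,20) (7,160/11)]
2. After x ≤ 13: [(7,44/5) (13,11/5) (13,196/11) (7,160/11)]
3. After y ≥ 3: [(7,44/5) (135/11,3) (13,3) (13,196/11) (7,160/11)]
4. After y ≤ 13: [(7,13) (7,44/5) (135/11,3) (13,3) (13,13)]
5. Canonical ring: [(7,44/5) (135/11,3) (13,3) (13,13) (7,13)]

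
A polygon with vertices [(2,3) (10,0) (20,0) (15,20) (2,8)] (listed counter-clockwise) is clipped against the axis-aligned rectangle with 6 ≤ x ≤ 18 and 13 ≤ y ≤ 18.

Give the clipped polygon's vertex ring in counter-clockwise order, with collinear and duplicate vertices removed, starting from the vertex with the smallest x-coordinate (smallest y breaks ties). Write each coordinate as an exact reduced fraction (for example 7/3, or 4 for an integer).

1. After x ≥ 6: [(6,3/2) (10,0) (20,0) (15,20) (6,152/13)]
2. After x ≤ 18: [(6,3/2) (10,0) (18,0) (18,8) (15,20) (6,152/13)]
3. After y ≥ 13: [(67/4,13) (15,20) (89/12,13)]
4. After y ≤ 18: [(67/4,13) (31/2,18) (77/6,18) (89/12,13)]
5. Canonical ring: [(89/12,13) (67/4,13) (31/2,18) (77/6,18)]

Clipped polygon: [(89/12,13) (67/4,13) (31/2,18) (77/6,18)]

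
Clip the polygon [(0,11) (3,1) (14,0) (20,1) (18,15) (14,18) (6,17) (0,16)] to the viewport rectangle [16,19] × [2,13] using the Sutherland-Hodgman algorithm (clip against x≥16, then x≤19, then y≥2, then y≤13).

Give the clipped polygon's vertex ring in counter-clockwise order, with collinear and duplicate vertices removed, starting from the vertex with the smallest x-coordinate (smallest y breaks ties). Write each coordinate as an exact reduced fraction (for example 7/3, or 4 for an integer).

Clipped polygon: [(16,2) (19,2) (19,8) (128/7,13) (16,13)]

1. After x ≥ 16: [(16,1/3) (20,1) (18,15) (16,33/2)]
2. After x ≤ 19: [(16,1/3) (19,5/6) (19,8) (18,15) (16,33/2)]
3. After y ≥ 2: [(16,2) (19,2) (19,8) (18,15) (16,33/2)]
4. After y ≤ 13: [(16,13) (16,2) (19,2) (19,8) (128/7,13)]
5. Canonical ring: [(16,2) (19,2) (19,8) (128/7,13) (16,13)]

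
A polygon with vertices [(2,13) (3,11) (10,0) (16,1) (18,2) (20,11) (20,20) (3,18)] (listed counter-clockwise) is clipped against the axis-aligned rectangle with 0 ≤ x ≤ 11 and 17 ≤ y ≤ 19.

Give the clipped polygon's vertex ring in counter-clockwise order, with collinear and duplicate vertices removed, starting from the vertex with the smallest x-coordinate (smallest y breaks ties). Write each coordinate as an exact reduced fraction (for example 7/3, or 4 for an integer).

Clipped polygon: [(14/5,17) (11,17) (11,322/17) (3,18)]

1. After x ≥ 0: [(2,13) (3,11) (10,0) (16,1) (18,2) (20,11) (20,20) (3,18)]
2. After x ≤ 11: [(2,13) (3,11) (10,0) (11,1/6) (11,322/17) (3,18)]
3. After y ≥ 17: [(14/5,17) (11,17) (11,322/17) (3,18)]
4. After y ≤ 19: [(14/5,17) (11,17) (11,322/17) (3,18)]
5. Canonical ring: [(14/5,17) (11,17) (11,322/17) (3,18)]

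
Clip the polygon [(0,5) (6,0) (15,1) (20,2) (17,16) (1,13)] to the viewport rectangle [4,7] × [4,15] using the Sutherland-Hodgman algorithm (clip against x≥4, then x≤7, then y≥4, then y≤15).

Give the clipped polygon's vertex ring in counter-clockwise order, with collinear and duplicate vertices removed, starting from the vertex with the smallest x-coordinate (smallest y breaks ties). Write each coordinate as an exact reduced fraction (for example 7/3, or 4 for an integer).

Clipped polygon: [(4,4) (7,4) (7,113/8) (4,217/16)]

1. After x ≥ 4: [(4,5/3) (6,0) (15,1) (20,2) (17,16) (4,217/16)]
2. After x ≤ 7: [(4,5/3) (6,0) (7,1/9) (7,113/8) (4,217/16)]
3. After y ≥ 4: [(4,4) (7,4) (7,113/8) (4,217/16)]
4. After y ≤ 15: [(4,4) (7,4) (7,113/8) (4,217/16)]
5. Canonical ring: [(4,4) (7,4) (7,113/8) (4,217/16)]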